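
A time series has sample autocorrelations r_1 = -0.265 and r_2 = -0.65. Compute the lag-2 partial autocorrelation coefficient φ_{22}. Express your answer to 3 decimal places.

φ_{22} = (r_2 − r_1²) / (1 − r_1²)
r_1² = (-0.265)² = 0.070225
Numerator = -0.65 − 0.0702 = -0.7202; denominator = 1 − 0.0702 = 0.9298
φ_{22} = -0.7202 / 0.9298 = -0.775

-0.775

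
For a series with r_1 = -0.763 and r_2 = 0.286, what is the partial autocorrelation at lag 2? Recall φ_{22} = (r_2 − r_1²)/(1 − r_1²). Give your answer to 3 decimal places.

φ_{22} = (r_2 − r_1²) / (1 − r_1²)
r_1² = (-0.763)² = 0.582169
Numerator = 0.286 − 0.5822 = -0.2962; denominator = 1 − 0.5822 = 0.4178
φ_{22} = -0.2962 / 0.4178 = -0.709

-0.709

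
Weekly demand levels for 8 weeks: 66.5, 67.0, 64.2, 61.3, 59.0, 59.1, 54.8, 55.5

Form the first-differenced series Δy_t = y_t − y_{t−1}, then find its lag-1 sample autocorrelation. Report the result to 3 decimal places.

First differences Δy: 0.5, -2.8, -2.9, -2.3, 0.1, -4.3, 0.7
Mean of differences = -1.5714
Numerator Σ(Δy_t−Δȳ)(Δy_{t+1}−Δȳ) = -11.9208
Denominator Σ(Δy_t−Δȳ)² = 23.4943
r_1(Δy) = -11.9208 / 23.4943 = -0.507

-0.507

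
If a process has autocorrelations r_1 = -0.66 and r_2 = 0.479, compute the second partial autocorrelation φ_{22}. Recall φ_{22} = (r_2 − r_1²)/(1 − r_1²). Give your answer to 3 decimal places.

φ_{22} = (r_2 − r_1²) / (1 − r_1²)
r_1² = (-0.66)² = 0.4356
Numerator = 0.479 − 0.4356 = 0.0434; denominator = 1 − 0.4356 = 0.5644
φ_{22} = 0.0434 / 0.5644 = 0.077

0.077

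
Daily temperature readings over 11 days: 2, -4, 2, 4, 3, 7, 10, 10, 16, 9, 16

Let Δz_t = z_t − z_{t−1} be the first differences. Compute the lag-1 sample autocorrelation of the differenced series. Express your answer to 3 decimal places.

First differences Δz: -6, 6, 2, -1, 4, 3, 0, 6, -7, 7
Mean of differences = 1.4000
Numerator Σ(Δz_t−Δz̄)(Δz_{t+1}−Δz̄) = -129.1600
Denominator Σ(Δz_t−Δz̄)² = 216.4000
r_1(Δz) = -129.1600 / 216.4000 = -0.597

-0.597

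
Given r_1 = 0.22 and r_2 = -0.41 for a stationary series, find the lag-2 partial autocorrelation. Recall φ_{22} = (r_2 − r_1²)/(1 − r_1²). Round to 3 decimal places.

-0.482

φ_{22} = (r_2 − r_1²) / (1 − r_1²)
r_1² = (0.22)² = 0.0484
Numerator = -0.41 − 0.0484 = -0.4584; denominator = 1 − 0.0484 = 0.9516
φ_{22} = -0.4584 / 0.9516 = -0.482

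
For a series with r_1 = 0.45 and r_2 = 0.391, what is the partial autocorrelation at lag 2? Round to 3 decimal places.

φ_{22} = (r_2 − r_1²) / (1 − r_1²)
r_1² = (0.45)² = 0.2025
Numerator = 0.391 − 0.2025 = 0.1885; denominator = 1 − 0.2025 = 0.7975
φ_{22} = 0.1885 / 0.7975 = 0.236

0.236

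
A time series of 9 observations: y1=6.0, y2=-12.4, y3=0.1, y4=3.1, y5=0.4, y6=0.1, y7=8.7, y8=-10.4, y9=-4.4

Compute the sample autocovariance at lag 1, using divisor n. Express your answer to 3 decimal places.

Mean ȳ = (6.0 − 12.4 + 0.1 + 3.1 + 0.4 + 0.1 + 8.7 − 10.4 − 4.4)/9 = -0.9778
Σ_{t=1}^{8}(y_t−ȳ)(y_{t+1}−ȳ) = -129.0249
γ_1 = -129.0249 / 9 = -14.336

-14.336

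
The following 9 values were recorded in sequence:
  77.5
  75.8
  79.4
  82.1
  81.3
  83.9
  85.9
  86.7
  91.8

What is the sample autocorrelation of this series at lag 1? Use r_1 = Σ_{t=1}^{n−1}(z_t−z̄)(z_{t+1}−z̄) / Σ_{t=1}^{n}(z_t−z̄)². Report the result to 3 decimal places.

Mean z̄ = (77.5 + 75.8 + 79.4 + 82.1 + 81.3 + 83.9 + 85.9 + 86.7 + 91.8)/9 = 82.7111
Numerator Σ_{t=1}^{8}(z_t−z̄)(z_{t+1}−z̄) = 112.8721
Denominator Σ(z_t−z̄)² = 198.3489
r_1 = 112.8721 / 198.3489 = 0.569

0.569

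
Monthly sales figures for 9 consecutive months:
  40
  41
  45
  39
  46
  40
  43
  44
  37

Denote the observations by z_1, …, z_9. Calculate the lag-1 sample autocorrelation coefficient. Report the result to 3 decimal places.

-0.539

Mean z̄ = (40 + 41 + 45 + 39 + 46 + 40 + 43 + 44 + 37)/9 = 41.6667
Numerator Σ_{t=1}^{8}(z_t−z̄)(z_{t+1}−z̄) = -38.7778
Denominator Σ(z_t−z̄)² = 72.0000
r_1 = -38.7778 / 72.0000 = -0.539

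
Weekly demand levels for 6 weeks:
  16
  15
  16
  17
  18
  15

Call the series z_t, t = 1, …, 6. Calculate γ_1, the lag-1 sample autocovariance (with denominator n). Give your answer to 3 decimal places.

Mean z̄ = (16 + 15 + 16 + 17 + 18 + 15)/6 = 16.1667
Σ_{t=1}^{5}(z_t−z̄)(z_{t+1}−z̄) = -0.3611
γ_1 = -0.3611 / 6 = -0.060

-0.060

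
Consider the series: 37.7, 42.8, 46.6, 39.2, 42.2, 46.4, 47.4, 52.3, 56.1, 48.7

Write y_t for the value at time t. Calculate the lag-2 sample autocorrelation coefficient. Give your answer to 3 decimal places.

0.137

Mean ȳ = (37.7 + 42.8 + 46.6 + 39.2 + 42.2 + 46.4 + 47.4 + 52.3 + 56.1 + 48.7)/10 = 45.9400
Numerator Σ_{t=1}^{8}(y_t−ȳ)(y_{t+2}−ȳ) = 40.0088
Denominator Σ(y_t−ȳ)² = 291.2440
r_2 = 40.0088 / 291.2440 = 0.137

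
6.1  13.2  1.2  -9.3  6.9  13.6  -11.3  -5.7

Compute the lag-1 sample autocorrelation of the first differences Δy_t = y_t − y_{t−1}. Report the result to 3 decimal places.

-0.298

First differences Δy: 7.1, -12.0, -10.5, 16.2, 6.7, -24.9, 5.6
Mean of differences = -1.6857
Numerator Σ(Δy_t−Δȳ)(Δy_{t+1}−Δȳ) = -371.1716
Denominator Σ(Δy_t−Δȳ)² = 1243.4686
r_1(Δy) = -371.1716 / 1243.4686 = -0.298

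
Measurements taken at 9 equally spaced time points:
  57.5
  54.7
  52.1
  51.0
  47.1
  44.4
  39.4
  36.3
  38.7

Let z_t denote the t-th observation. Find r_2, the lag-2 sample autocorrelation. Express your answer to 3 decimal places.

Mean z̄ = (57.5 + 54.7 + 52.1 + 51.0 + 47.1 + 44.4 + 39.4 + 36.3 + 38.7)/9 = 46.8000
Numerator Σ_{t=1}^{7}(z_t−z̄)(z_{t+2}−z̄) = 164.3200
Denominator Σ(z_t−z̄)² = 459.1000
r_2 = 164.3200 / 459.1000 = 0.358

0.358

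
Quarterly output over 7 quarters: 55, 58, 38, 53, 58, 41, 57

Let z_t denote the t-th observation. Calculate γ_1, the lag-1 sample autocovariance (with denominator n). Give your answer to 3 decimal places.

Mean z̄ = (55 + 58 + 38 + 53 + 58 + 41 + 57)/7 = 51.4286
Σ_{t=1}^{6}(z_t−z̄)(z_{t+1}−z̄) = -202.1837
γ_1 = -202.1837 / 7 = -28.883

-28.883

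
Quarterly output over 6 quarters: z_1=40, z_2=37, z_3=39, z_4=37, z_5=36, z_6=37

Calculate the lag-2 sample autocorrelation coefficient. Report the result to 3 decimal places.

Mean z̄ = (40 + 37 + 39 + 37 + 36 + 37)/6 = 37.6667
Deviations from mean: 2.3333, -0.6667, 1.3333, -0.6667, -1.6667, -0.6667
Numerator Σ_{t=1}^{4}(z_t−z̄)(z_{t+2}−z̄) = 1.7778
Denominator Σ(z_t−z̄)² = 11.3333
r_2 = 1.7778 / 11.3333 = 0.157

0.157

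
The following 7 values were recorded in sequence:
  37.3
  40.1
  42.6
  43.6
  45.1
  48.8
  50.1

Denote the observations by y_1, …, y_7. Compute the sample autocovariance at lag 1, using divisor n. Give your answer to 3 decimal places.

9.468

Mean ȳ = (37.3 + 40.1 + 42.6 + 43.6 + 45.1 + 48.8 + 50.1)/7 = 43.9429
Σ_{t=1}^{6}(y_t−ȳ)(y_{t+1}−ȳ) = 66.2782
γ_1 = 66.2782 / 7 = 9.468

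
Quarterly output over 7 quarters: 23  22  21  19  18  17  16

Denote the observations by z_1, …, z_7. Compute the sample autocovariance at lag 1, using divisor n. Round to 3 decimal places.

3.566

Mean z̄ = (23 + 22 + 21 + 19 + 18 + 17 + 16)/7 = 19.4286
Deviations: 3.5714, 2.5714, 1.5714, -0.4286, -1.4286, -2.4286, -3.4286
Σ_{t=1}^{6}(z_t−z̄)(z_{t+1}−z̄) = 24.9592
γ_1 = 24.9592 / 7 = 3.566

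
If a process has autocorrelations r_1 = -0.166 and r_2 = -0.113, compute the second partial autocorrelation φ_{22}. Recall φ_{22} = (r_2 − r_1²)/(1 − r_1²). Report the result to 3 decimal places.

φ_{22} = (r_2 − r_1²) / (1 − r_1²)
r_1² = (-0.166)² = 0.027556
Numerator = -0.113 − 0.0276 = -0.1406; denominator = 1 − 0.0276 = 0.9724
φ_{22} = -0.1406 / 0.9724 = -0.145

-0.145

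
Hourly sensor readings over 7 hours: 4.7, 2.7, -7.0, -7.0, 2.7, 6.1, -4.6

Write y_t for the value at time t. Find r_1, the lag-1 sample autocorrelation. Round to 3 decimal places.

Mean ȳ = (4.7 + 2.7 − 7.0 − 7.0 + 2.7 + 6.1 − 4.6)/7 = -0.3429
Deviations from mean: 5.0429, 3.0429, -6.6571, -6.6571, 3.0429, 6.4429, -4.2571
Σ(y_t−ȳ)(y_{t+1}−ȳ) = (15.3447) + (-20.2567) + (44.3176) + (-20.2567) + (19.6047) + (-27.4282) = 11.3253
Denominator Σ(y_t−ȳ)² = 192.2171
r_1 = 11.3253 / 192.2171 = 0.059

0.059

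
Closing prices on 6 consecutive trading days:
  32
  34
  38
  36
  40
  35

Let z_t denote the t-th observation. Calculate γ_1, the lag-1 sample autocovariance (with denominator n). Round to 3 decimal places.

0.106

Mean z̄ = (32 + 34 + 38 + 36 + 40 + 35)/6 = 35.8333
Deviations: -3.8333, -1.8333, 2.1667, 0.1667, 4.1667, -0.8333
Σ_{t=1}^{5}(z_t−z̄)(z_{t+1}−z̄) = 0.6389
γ_1 = 0.6389 / 6 = 0.106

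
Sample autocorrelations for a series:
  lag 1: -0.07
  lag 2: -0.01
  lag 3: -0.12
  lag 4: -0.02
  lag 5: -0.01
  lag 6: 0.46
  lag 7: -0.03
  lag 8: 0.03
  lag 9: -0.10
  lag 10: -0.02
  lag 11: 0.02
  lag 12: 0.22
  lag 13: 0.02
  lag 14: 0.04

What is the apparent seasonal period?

The largest autocorrelation is r_6 = 0.46, with a weaker echo at lag 12 (0.22); the remaining lags stay at or below 0.04.
The dominant spike at lag 6 indicates a seasonal period of 6.

6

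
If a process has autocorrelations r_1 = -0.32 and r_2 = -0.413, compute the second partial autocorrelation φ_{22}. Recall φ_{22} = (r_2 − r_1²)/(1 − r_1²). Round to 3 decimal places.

φ_{22} = (r_2 − r_1²) / (1 − r_1²)
r_1² = (-0.32)² = 0.1024
Numerator = -0.413 − 0.1024 = -0.5154; denominator = 1 − 0.1024 = 0.8976
φ_{22} = -0.5154 / 0.8976 = -0.574

-0.574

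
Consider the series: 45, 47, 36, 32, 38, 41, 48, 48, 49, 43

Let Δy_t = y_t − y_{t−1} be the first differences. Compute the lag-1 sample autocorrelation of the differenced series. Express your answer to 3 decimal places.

0.116

First differences Δy: 2, -11, -4, 6, 3, 7, 0, 1, -6
Mean of differences = -0.2222
Numerator Σ(Δy_t−Δȳ)(Δy_{t+1}−Δȳ) = 31.3951
Denominator Σ(Δy_t−Δȳ)² = 271.5556
r_1(Δy) = 31.3951 / 271.5556 = 0.116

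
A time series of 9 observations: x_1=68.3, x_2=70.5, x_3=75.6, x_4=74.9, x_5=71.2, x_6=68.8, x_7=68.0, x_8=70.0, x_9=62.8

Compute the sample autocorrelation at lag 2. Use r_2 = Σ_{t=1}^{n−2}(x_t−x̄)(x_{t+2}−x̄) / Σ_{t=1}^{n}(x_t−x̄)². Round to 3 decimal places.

Mean x̄ = (68.3 + 70.5 + 75.6 + 74.9 + 71.2 + 68.8 + 68.0 + 70.0 + 62.8)/9 = 70.0111
Σ(x_t−x̄)(x_{t+2}−x̄) = (-9.5632) + (2.3901) + (6.6446) + (-5.9210) + (-2.3910) + (0.0135) + (14.5023) = 5.6753
Denominator Σ(x_t−x̄)² = 117.2289
r_2 = 5.6753 / 117.2289 = 0.048

0.048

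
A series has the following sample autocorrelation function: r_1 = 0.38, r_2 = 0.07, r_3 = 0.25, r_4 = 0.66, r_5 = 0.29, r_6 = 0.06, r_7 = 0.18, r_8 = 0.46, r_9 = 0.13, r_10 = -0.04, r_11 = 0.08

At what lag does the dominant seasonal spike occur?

4

The largest autocorrelation is r_4 = 0.66, with a weaker echo at lag 8 (0.46); the remaining lags stay at or below 0.38. The elevated value at lag 1 (0.38), dropping to 0.07 at lag 2, reflects decaying short-term dependence rather than seasonality.
The dominant spike at lag 4 indicates a seasonal period of 4.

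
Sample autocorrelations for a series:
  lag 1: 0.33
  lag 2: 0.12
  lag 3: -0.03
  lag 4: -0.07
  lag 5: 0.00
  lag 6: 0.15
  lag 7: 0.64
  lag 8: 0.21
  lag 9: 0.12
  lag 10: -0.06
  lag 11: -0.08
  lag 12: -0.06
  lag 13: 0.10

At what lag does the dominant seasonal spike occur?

7

The largest autocorrelation is r_7 = 0.64; the remaining lags stay at or below 0.33. The elevated value at lag 1 (0.33), dropping to 0.12 at lag 2, reflects decaying short-term dependence rather than seasonality.
The dominant spike at lag 7 indicates a seasonal period of 7.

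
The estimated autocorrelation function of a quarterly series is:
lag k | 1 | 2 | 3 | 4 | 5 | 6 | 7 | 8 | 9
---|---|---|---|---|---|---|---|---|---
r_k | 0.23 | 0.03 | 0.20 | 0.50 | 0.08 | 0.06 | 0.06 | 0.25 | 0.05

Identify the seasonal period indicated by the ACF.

4

The largest autocorrelation is r_4 = 0.50, with a weaker echo at lag 8 (0.25); the remaining lags stay at or below 0.23. The elevated value at lag 1 (0.23), dropping to 0.03 at lag 2, reflects decaying short-term dependence rather than seasonality.
The dominant spike at lag 4 indicates a seasonal period of 4.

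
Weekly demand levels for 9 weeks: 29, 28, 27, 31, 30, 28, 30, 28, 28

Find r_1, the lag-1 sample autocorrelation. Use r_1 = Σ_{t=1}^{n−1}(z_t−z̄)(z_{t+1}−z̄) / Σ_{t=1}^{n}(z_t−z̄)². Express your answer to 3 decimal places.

-0.168

Mean z̄ = (29 + 28 + 27 + 31 + 30 + 28 + 30 + 28 + 28)/9 = 28.7778
Numerator Σ_{t=1}^{8}(z_t−z̄)(z_{t+1}−z̄) = -2.2716
Denominator Σ(z_t−z̄)² = 13.5556
r_1 = -2.2716 / 13.5556 = -0.168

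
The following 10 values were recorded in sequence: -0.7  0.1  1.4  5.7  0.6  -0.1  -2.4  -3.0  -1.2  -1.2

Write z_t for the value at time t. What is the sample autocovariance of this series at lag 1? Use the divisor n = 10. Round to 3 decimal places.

Mean z̄ = (-0.7 + 0.1 + 1.4 + 5.7 + 0.6 − 0.1 − 2.4 − 3.0 − 1.2 − 1.2)/10 = -0.0800
Σ_{t=1}^{9}(z_t−z̄)(z_{t+1}−z̄) = 23.9716
γ_1 = 23.9716 / 10 = 2.397

2.397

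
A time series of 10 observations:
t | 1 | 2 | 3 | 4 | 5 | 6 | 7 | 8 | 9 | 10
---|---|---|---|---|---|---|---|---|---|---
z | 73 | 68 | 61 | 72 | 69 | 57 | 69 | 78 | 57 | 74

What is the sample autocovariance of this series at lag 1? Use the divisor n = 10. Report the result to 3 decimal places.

Mean z̄ = (73 + 68 + 61 + 72 + 69 + 57 + 69 + 78 + 57 + 74)/10 = 67.8000
Σ_{t=1}^{9}(z_t−z̄)(z_{t+1}−z̄) = -214.6400
γ_1 = -214.6400 / 10 = -21.464

-21.464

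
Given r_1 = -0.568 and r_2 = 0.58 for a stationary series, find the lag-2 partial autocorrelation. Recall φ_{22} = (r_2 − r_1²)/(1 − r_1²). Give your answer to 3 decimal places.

0.380

φ_{22} = (r_2 − r_1²) / (1 − r_1²)
r_1² = (-0.568)² = 0.322624
Numerator = 0.58 − 0.3226 = 0.2574; denominator = 1 − 0.3226 = 0.6774
φ_{22} = 0.2574 / 0.6774 = 0.380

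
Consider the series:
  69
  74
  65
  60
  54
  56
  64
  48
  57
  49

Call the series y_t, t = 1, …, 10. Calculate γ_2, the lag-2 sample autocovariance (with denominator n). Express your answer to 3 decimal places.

Mean ȳ = (69 + 74 + 65 + 60 + 54 + 56 + 64 + 48 + 57 + 49)/10 = 59.6000
Σ_{t=1}^{8}(y_t−ȳ)(y_{t+2}−ȳ) = 153.4800
γ_2 = 153.4800 / 10 = 15.348

15.348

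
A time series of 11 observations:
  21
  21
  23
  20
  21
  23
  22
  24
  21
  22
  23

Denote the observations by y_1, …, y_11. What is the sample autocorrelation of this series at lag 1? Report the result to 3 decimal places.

-0.208

Mean ȳ = (21 + 21 + 23 + 20 + 21 + 23 + 22 + 24 + 21 + 22 + 23)/11 = 21.9091
Numerator Σ_{t=1}^{10}(y_t−ȳ)(y_{t+1}−ȳ) = -3.0992
Denominator Σ(y_t−ȳ)² = 14.9091
r_1 = -3.0992 / 14.9091 = -0.208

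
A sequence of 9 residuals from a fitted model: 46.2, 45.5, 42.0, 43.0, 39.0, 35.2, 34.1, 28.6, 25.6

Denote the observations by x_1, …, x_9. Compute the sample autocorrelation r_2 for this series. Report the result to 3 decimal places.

0.307

Mean x̄ = (46.2 + 45.5 + 42.0 + 43.0 + 39.0 + 35.2 + 34.1 + 28.6 + 25.6)/9 = 37.6889
Σ(x_t−x̄)(x_{t+2}−x̄) = (36.6923) + (41.4857) + (5.6523) + (-13.2188) + (-4.7054) + (22.6212) + (43.3857) = 131.9131
Denominator Σ(x_t−x̄)² = 429.7889
r_2 = 131.9131 / 429.7889 = 0.307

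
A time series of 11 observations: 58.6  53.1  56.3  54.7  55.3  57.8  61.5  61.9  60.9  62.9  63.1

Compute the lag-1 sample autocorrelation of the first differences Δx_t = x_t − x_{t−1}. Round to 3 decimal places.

First differences Δx: -5.5, 3.2, -1.6, 0.6, 2.5, 3.7, 0.4, -1.0, 2.0, 0.2
Mean of differences = 0.4500
Numerator Σ(Δx_t−Δx̄)(Δx_{t+1}−Δx̄) = -18.0625
Denominator Σ(Δx_t−Δx̄)² = 66.5250
r_1(Δx) = -18.0625 / 66.5250 = -0.272

-0.272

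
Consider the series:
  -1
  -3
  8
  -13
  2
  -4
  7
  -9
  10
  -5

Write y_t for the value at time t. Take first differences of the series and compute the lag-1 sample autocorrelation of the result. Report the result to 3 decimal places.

-0.830

First differences Δy: -2, 11, -21, 15, -6, 11, -16, 19, -15
Mean of differences = -0.4444
Numerator Σ(Δy_t−Δȳ)(Δy_{t+1}−Δȳ) = -1483.4198
Denominator Σ(Δy_t−Δȳ)² = 1788.2222
r_1(Δy) = -1483.4198 / 1788.2222 = -0.830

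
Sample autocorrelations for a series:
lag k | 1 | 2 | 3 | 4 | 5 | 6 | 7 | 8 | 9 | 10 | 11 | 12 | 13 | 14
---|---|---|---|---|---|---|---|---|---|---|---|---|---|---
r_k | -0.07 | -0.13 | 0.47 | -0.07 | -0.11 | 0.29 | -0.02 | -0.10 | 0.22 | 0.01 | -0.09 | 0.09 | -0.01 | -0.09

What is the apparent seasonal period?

3

The largest autocorrelation is r_3 = 0.47, with weaker echoes at lags 6 (0.29) and 9 (0.22); the remaining lags stay at or below 0.09.
The dominant spike at lag 3 indicates a seasonal period of 3.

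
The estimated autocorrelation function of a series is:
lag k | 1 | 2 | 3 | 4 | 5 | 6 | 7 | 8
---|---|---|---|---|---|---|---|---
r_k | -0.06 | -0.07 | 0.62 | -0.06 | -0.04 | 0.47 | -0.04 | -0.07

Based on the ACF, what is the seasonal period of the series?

3

The largest autocorrelation is r_3 = 0.62, with a weaker echo at lag 6 (0.47); the remaining lags stay at or below -0.04.
The dominant spike at lag 3 indicates a seasonal period of 3.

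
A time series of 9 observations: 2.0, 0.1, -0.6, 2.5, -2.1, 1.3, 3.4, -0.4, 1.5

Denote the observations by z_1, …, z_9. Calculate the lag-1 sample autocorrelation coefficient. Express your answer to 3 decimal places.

Mean z̄ = (2.0 + 0.1 − 0.6 + 2.5 − 2.1 + 1.3 + 3.4 − 0.4 + 1.5)/9 = 0.8556
Numerator Σ_{t=1}^{8}(z_t−z̄)(z_{t+1}−z̄) = -11.2053
Denominator Σ(z_t−z̄)² = 24.1022
r_1 = -11.2053 / 24.1022 = -0.465

-0.465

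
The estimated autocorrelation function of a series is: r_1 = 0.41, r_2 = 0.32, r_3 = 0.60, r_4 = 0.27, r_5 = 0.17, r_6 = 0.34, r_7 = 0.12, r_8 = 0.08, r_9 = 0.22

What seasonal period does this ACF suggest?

3

The largest autocorrelation is r_3 = 0.60; the remaining lags stay at or below 0.41. The elevated value at lag 1 (0.41), dropping to 0.32 at lag 2, reflects decaying short-term dependence rather than seasonality.
The dominant spike at lag 3 indicates a seasonal period of 3.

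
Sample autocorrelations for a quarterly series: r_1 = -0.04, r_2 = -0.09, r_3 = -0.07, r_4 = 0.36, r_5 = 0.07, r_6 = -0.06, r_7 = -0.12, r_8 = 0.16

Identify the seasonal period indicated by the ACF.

The largest autocorrelation is r_4 = 0.36, with a weaker echo at lag 8 (0.16); the remaining lags stay at or below 0.07.
The dominant spike at lag 4 indicates a seasonal period of 4.

4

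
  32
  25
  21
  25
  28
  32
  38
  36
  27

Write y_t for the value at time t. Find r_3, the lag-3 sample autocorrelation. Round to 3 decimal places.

Mean ȳ = (32 + 25 + 21 + 25 + 28 + 32 + 38 + 36 + 27)/9 = 29.3333
Σ(y_t−ȳ)(y_{t+3}−ȳ) = (-11.5556) + (5.7778) + (-22.2222) + (-37.5556) + (-8.8889) + (-6.2222) = -80.6667
Denominator Σ(y_t−ȳ)² = 248.0000
r_3 = -80.6667 / 248.0000 = -0.325

-0.325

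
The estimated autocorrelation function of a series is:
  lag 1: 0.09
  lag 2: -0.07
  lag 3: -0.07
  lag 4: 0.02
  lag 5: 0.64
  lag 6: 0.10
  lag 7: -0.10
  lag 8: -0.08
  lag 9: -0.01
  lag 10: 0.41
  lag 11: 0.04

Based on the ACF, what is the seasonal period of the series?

The largest autocorrelation is r_5 = 0.64, with a weaker echo at lag 10 (0.41); the remaining lags stay at or below 0.10.
The dominant spike at lag 5 indicates a seasonal period of 5.

5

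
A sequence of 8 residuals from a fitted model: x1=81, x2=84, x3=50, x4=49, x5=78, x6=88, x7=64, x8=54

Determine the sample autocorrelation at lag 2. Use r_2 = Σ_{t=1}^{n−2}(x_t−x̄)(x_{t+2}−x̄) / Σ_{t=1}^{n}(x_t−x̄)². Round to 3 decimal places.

Mean x̄ = (81 + 84 + 50 + 49 + 78 + 88 + 64 + 54)/8 = 68.5000
Σ(x_t−x̄)(x_{t+2}−x̄) = (-231.2500) + (-302.2500) + (-175.7500) + (-380.2500) + (-42.7500) + (-282.7500) = -1415.0000
Denominator Σ(x_t−x̄)² = 1820.0000
r_2 = -1415.0000 / 1820.0000 = -0.777

-0.777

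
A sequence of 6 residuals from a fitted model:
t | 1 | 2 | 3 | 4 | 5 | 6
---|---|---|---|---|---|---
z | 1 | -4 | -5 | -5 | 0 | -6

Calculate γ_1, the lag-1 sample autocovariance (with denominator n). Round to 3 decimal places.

Mean z̄ = (1 − 4 − 5 − 5 + 0 − 6)/6 = -3.1667
Σ_{t=1}^{5}(z_t−z̄)(z_{t+1}−z̄) = -13.3611
γ_1 = -13.3611 / 6 = -2.227

-2.227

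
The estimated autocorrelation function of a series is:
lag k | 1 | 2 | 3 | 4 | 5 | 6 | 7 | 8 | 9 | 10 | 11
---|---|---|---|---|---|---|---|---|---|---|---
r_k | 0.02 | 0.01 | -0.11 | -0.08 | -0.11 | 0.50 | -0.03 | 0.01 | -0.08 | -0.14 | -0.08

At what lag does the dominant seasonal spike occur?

The largest autocorrelation is r_6 = 0.50; the remaining lags stay at or below 0.02.
The dominant spike at lag 6 indicates a seasonal period of 6.

6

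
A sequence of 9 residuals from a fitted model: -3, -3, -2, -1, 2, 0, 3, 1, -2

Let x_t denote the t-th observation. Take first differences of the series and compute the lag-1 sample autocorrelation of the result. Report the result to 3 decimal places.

First differences Δx: 0, 1, 1, 3, -2, 3, -2, -3
Mean of differences = 0.1250
Numerator Σ(Δx_t−Δx̄)(Δx_{t+1}−Δx̄) = -8.5156
Denominator Σ(Δx_t−Δx̄)² = 36.8750
r_1(Δx) = -8.5156 / 36.8750 = -0.231

-0.231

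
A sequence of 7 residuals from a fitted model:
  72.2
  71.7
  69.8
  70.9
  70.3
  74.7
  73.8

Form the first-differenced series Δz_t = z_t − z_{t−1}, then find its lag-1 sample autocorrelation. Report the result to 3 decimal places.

-0.368

First differences Δz: -0.5, -1.9, 1.1, -0.6, 4.4, -0.9
Mean of differences = 0.2667
Numerator Σ(Δz_t−Δz̄)(Δz_{t+1}−Δz̄) = -9.2711
Denominator Σ(Δz_t−Δz̄)² = 25.1733
r_1(Δz) = -9.2711 / 25.1733 = -0.368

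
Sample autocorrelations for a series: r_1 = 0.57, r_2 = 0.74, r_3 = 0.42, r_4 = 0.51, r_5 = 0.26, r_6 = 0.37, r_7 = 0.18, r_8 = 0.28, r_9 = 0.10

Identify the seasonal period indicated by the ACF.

2

The largest autocorrelation is r_2 = 0.74; the remaining lags stay at or below 0.57.
The dominant spike at lag 2 indicates a seasonal period of 2.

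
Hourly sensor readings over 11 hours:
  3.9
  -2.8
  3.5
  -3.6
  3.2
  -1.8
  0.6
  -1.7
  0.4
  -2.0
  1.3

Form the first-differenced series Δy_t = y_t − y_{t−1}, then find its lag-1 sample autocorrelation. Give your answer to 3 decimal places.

First differences Δy: -6.7, 6.3, -7.1, 6.8, -5.0, 2.4, -2.3, 2.1, -2.4, 3.3
Mean of differences = -0.2600
Numerator Σ(Δy_t−Δȳ)(Δy_{t+1}−Δȳ) = -204.3896
Denominator Σ(Δy_t−Δȳ)² = 237.6640
r_1(Δy) = -204.3896 / 237.6640 = -0.860

-0.860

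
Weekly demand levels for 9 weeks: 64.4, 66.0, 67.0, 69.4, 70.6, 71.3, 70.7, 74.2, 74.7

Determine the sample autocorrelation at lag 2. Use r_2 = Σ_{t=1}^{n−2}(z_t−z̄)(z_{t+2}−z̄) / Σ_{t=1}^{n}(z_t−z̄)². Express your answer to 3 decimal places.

Mean z̄ = (64.4 + 66.0 + 67.0 + 69.4 + 70.6 + 71.3 + 70.7 + 74.2 + 74.7)/9 = 69.8111
Numerator Σ_{t=1}^{7}(z_t−z̄)(z_{t+2}−z̄) = 25.5298
Denominator Σ(z_t−z̄)² = 98.6689
r_2 = 25.5298 / 98.6689 = 0.259

0.259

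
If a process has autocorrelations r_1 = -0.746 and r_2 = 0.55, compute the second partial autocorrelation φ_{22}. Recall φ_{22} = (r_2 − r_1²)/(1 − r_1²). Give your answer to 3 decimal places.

φ_{22} = (r_2 − r_1²) / (1 − r_1²)
r_1² = (-0.746)² = 0.556516
Numerator = 0.55 − 0.5565 = -0.0065; denominator = 1 − 0.5565 = 0.4435
φ_{22} = -0.0065 / 0.4435 = -0.015

-0.015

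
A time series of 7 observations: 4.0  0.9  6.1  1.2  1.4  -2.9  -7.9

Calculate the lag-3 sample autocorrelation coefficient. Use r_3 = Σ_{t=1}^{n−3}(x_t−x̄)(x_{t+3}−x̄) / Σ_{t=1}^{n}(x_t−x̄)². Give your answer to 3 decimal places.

-0.174

Mean x̄ = (4.0 + 0.9 + 6.1 + 1.2 + 1.4 − 2.9 − 7.9)/7 = 0.4000
Deviations from mean: 3.6000, 0.5000, 5.7000, 0.8000, 1.0000, -3.3000, -8.3000
Σ(x_t−x̄)(x_{t+3}−x̄) = (2.8800) + (0.5000) + (-18.8100) + (-6.6400) = -22.0700
Denominator Σ(x_t−x̄)² = 127.1200
r_3 = -22.0700 / 127.1200 = -0.174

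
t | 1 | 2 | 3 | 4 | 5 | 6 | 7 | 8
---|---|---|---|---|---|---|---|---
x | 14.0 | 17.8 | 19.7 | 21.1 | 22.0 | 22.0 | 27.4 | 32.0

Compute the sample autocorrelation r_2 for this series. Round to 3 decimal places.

0.102

Mean x̄ = (14.0 + 17.8 + 19.7 + 21.1 + 22.0 + 22.0 + 27.4 + 32.0)/8 = 22.0000
Σ(x_t−x̄)(x_{t+2}−x̄) = (18.4000) + (3.7800) + (0.0000) + (0.0000) + (0.0000) + (0.0000) = 22.1800
Denominator Σ(x_t−x̄)² = 216.9000
r_2 = 22.1800 / 216.9000 = 0.102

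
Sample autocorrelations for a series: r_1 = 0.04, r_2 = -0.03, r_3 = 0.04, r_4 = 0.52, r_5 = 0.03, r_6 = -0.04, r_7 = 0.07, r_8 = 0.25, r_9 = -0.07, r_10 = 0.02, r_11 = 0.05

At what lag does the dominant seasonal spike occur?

4

The largest autocorrelation is r_4 = 0.52, with a weaker echo at lag 8 (0.25); the remaining lags stay at or below 0.07.
The dominant spike at lag 4 indicates a seasonal period of 4.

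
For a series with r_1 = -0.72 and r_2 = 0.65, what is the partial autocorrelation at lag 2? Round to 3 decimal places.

0.273

φ_{22} = (r_2 − r_1²) / (1 − r_1²)
r_1² = (-0.72)² = 0.5184
Numerator = 0.65 − 0.5184 = 0.1316; denominator = 1 − 0.5184 = 0.4816
φ_{22} = 0.1316 / 0.4816 = 0.273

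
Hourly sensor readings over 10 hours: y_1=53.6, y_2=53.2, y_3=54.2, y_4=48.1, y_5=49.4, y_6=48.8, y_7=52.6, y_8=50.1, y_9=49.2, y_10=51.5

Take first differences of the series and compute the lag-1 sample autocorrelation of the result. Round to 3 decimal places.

First differences Δy: -0.4, 1.0, -6.1, 1.3, -0.6, 3.8, -2.5, -0.9, 2.3
Mean of differences = -0.2333
Numerator Σ(Δy_t−Δȳ)(Δy_{t+1}−Δȳ) = -27.7978
Denominator Σ(Δy_t−Δȳ)² = 66.7200
r_1(Δy) = -27.7978 / 66.7200 = -0.417

-0.417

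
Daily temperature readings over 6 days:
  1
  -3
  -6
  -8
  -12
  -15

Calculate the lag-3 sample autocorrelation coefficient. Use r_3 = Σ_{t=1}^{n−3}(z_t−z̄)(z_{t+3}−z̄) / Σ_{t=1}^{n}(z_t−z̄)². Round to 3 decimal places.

Mean z̄ = (1 − 3 − 6 − 8 − 12 − 15)/6 = -7.1667
Σ(z_t−z̄)(z_{t+3}−z̄) = (-6.8056) + (-20.1389) + (-9.1389) = -36.0833
Denominator Σ(z_t−z̄)² = 170.8333
r_3 = -36.0833 / 170.8333 = -0.211

-0.211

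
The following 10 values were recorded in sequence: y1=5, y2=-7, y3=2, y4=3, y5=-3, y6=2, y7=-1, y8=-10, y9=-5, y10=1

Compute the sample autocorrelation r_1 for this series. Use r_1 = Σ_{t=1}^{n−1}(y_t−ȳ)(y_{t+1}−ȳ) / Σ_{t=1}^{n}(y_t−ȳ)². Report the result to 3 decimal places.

Mean ȳ = (5 − 7 + 2 + 3 − 3 + 2 − 1 − 10 − 5 + 1)/10 = -1.3000
Numerator Σ_{t=1}^{9}(y_t−ȳ)(y_{t+1}−ȳ) = -31.3900
Denominator Σ(y_t−ȳ)² = 210.1000
r_1 = -31.3900 / 210.1000 = -0.149

-0.149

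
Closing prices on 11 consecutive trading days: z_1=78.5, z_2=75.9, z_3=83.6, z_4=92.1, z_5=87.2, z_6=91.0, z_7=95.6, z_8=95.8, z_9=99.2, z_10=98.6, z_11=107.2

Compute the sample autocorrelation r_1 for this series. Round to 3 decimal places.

0.604

Mean z̄ = (78.5 + 75.9 + 83.6 + 92.1 + 87.2 + 91.0 + 95.6 + 95.8 + 99.2 + 98.6 + 107.2)/11 = 91.3364
Numerator Σ_{t=1}^{10}(z_t−z̄)(z_{t+1}−z̄) = 534.9369
Denominator Σ(z_t−z̄)² = 885.0655
r_1 = 534.9369 / 885.0655 = 0.604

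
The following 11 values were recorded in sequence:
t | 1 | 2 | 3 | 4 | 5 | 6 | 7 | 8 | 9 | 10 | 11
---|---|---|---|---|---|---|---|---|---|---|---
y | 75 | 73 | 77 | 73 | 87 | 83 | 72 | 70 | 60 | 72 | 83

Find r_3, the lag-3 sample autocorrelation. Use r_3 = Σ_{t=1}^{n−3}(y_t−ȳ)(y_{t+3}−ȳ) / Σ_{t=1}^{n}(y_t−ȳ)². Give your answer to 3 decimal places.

Mean ȳ = (75 + 73 + 77 + 73 + 87 + 83 + 72 + 70 + 60 + 72 + 83)/11 = 75.0000
Numerator Σ_{t=1}^{8}(y_t−ȳ)(y_{t+3}−ȳ) = -213.0000
Denominator Σ(y_t−ȳ)² = 552.0000
r_3 = -213.0000 / 552.0000 = -0.386

-0.386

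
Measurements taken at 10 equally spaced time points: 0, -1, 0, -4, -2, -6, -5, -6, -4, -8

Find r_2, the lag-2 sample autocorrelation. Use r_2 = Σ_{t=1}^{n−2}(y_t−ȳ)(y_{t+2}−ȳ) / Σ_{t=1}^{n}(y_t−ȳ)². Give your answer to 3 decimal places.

0.487

Mean ȳ = (0 − 1 + 0 − 4 − 2 − 6 − 5 − 6 − 4 − 8)/10 = -3.6000
Numerator Σ_{t=1}^{8}(y_t−ȳ)(y_{t+2}−ȳ) = 33.2800
Denominator Σ(y_t−ȳ)² = 68.4000
r_2 = 33.2800 / 68.4000 = 0.487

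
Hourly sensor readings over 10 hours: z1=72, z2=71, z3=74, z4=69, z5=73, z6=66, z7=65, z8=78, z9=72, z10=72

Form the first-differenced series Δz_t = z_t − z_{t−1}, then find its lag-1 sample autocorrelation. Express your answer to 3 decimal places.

-0.490

First differences Δz: -1, 3, -5, 4, -7, -1, 13, -6, 0
Mean of differences = 0.0000
Numerator Σ(Δz_t−Δz̄)(Δz_{t+1}−Δz̄) = -150.0000
Denominator Σ(Δz_t−Δz̄)² = 306.0000
r_1(Δz) = -150.0000 / 306.0000 = -0.490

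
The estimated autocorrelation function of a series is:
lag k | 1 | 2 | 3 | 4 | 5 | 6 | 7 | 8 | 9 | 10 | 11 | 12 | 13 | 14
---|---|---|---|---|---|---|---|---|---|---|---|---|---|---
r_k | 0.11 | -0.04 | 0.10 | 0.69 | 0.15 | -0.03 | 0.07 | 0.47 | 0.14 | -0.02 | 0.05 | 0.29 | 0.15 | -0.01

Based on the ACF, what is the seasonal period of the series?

The largest autocorrelation is r_4 = 0.69, with weaker echoes at lags 8 (0.47) and 12 (0.29); the remaining lags stay at or below 0.15.
The dominant spike at lag 4 indicates a seasonal period of 4.

4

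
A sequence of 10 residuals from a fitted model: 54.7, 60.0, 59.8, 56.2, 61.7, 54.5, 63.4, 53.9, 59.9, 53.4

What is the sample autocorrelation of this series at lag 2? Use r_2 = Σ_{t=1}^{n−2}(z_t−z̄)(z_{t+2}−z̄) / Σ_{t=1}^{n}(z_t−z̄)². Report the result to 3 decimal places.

0.572

Mean z̄ = (54.7 + 60.0 + 59.8 + 56.2 + 61.7 + 54.5 + 63.4 + 53.9 + 59.9 + 53.4)/10 = 57.7500
Numerator Σ_{t=1}^{8}(z_t−z̄)(z_{t+2}−z̄) = 67.1200
Denominator Σ(z_t−z̄)² = 117.4250
r_2 = 67.1200 / 117.4250 = 0.572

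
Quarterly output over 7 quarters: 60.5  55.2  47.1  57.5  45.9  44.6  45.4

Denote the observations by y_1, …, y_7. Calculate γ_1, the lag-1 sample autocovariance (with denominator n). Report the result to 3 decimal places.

Mean ȳ = (60.5 + 55.2 + 47.1 + 57.5 + 45.9 + 44.6 + 45.4)/7 = 50.8857
Deviations: 9.6143, 4.3143, -3.7857, 6.6143, -4.9857, -6.2857, -5.4857
Σ_{t=1}^{6}(y_t−ȳ)(y_{t+1}−ȳ) = 32.9498
γ_1 = 32.9498 / 7 = 4.707

4.707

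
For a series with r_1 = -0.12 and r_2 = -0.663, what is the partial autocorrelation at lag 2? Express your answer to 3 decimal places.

φ_{22} = (r_2 − r_1²) / (1 − r_1²)
r_1² = (-0.12)² = 0.0144
Numerator = -0.663 − 0.0144 = -0.6774; denominator = 1 − 0.0144 = 0.9856
φ_{22} = -0.6774 / 0.9856 = -0.687

-0.687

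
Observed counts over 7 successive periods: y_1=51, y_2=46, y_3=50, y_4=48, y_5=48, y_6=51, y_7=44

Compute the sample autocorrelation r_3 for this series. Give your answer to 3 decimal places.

Mean ȳ = (51 + 46 + 50 + 48 + 48 + 51 + 44)/7 = 48.2857
Σ(y_t−ȳ)(y_{t+3}−ȳ) = (-0.7755) + (0.6531) + (4.6531) + (1.2245) = 5.7551
Denominator Σ(y_t−ȳ)² = 41.4286
r_3 = 5.7551 / 41.4286 = 0.139

0.139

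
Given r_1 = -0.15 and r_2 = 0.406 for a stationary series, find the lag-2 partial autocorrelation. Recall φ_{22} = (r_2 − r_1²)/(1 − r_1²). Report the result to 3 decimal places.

φ_{22} = (r_2 − r_1²) / (1 − r_1²)
r_1² = (-0.15)² = 0.0225
Numerator = 0.406 − 0.0225 = 0.3835; denominator = 1 − 0.0225 = 0.9775
φ_{22} = 0.3835 / 0.9775 = 0.392

0.392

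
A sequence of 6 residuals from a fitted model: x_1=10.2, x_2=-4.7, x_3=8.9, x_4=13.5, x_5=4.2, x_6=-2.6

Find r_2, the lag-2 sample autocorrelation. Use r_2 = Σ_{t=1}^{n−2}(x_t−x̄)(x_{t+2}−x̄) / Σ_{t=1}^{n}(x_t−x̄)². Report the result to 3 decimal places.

Mean x̄ = (10.2 − 4.7 + 8.9 + 13.5 + 4.2 − 2.6)/6 = 4.9167
Numerator Σ_{t=1}^{4}(x_t−x̄)(x_{t+2}−x̄) = -128.8706
Denominator Σ(x_t−x̄)² = 266.9483
r_2 = -128.8706 / 266.9483 = -0.483

-0.483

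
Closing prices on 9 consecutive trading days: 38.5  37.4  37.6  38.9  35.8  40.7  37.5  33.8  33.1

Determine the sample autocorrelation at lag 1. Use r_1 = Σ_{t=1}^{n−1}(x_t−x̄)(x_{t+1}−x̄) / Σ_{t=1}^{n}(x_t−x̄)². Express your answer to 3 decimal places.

Mean x̄ = (38.5 + 37.4 + 37.6 + 38.9 + 35.8 + 40.7 + 37.5 + 33.8 + 33.1)/9 = 37.0333
Numerator Σ_{t=1}^{8}(x_t−x̄)(x_{t+1}−x̄) = 7.8989
Denominator Σ(x_t−x̄)² = 47.2000
r_1 = 7.8989 / 47.2000 = 0.167

0.167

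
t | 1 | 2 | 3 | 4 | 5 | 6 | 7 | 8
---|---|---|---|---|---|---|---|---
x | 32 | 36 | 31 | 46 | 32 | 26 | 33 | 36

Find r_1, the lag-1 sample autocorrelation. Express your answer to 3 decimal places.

Mean x̄ = (32 + 36 + 31 + 46 + 32 + 26 + 33 + 36)/8 = 34.0000
Deviations from mean: -2.0000, 2.0000, -3.0000, 12.0000, -2.0000, -8.0000, -1.0000, 2.0000
Σ(x_t−x̄)(x_{t+1}−x̄) = (-4.0000) + (-6.0000) + (-36.0000) + (-24.0000) + (16.0000) + (8.0000) + (-2.0000) = -48.0000
Denominator Σ(x_t−x̄)² = 234.0000
r_1 = -48.0000 / 234.0000 = -0.205

-0.205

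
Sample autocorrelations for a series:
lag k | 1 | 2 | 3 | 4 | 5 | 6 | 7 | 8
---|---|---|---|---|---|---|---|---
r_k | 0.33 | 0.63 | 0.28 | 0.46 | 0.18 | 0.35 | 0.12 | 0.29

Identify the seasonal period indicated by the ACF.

2

The largest autocorrelation is r_2 = 0.63, with weaker echoes at lags 4 (0.46) and 6 (0.35); the remaining lags stay at or below 0.33.
The dominant spike at lag 2 indicates a seasonal period of 2.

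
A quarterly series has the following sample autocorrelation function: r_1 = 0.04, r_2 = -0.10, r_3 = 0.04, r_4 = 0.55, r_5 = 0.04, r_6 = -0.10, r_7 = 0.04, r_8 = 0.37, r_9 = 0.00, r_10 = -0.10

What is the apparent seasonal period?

The largest autocorrelation is r_4 = 0.55, with a weaker echo at lag 8 (0.37); the remaining lags stay at or below 0.04.
The dominant spike at lag 4 indicates a seasonal period of 4.

4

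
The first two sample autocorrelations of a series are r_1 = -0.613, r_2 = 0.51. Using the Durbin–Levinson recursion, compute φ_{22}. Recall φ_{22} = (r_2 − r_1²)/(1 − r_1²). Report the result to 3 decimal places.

φ_{22} = (r_2 − r_1²) / (1 − r_1²)
r_1² = (-0.613)² = 0.375769
Numerator = 0.51 − 0.3758 = 0.1342; denominator = 1 − 0.3758 = 0.6242
φ_{22} = 0.1342 / 0.6242 = 0.215

0.215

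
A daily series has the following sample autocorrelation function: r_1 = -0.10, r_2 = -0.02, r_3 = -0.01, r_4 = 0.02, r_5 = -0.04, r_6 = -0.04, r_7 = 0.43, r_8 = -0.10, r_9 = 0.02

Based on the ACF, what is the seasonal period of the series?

The largest autocorrelation is r_7 = 0.43; the remaining lags stay at or below 0.02.
The dominant spike at lag 7 indicates a seasonal period of 7.

7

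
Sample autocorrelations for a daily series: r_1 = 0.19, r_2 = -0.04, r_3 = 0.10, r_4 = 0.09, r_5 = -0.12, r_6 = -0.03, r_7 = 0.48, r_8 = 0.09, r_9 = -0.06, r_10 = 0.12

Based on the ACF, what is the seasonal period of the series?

The largest autocorrelation is r_7 = 0.48; the remaining lags stay at or below 0.19.
The dominant spike at lag 7 indicates a seasonal period of 7.

7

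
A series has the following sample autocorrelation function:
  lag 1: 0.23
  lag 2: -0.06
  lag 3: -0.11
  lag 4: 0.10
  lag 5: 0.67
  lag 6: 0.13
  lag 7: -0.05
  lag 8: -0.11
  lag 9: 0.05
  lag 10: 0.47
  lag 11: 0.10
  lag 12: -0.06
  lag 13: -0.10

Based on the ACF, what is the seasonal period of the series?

The largest autocorrelation is r_5 = 0.67, with a weaker echo at lag 10 (0.47); the remaining lags stay at or below 0.23.
The dominant spike at lag 5 indicates a seasonal period of 5.

5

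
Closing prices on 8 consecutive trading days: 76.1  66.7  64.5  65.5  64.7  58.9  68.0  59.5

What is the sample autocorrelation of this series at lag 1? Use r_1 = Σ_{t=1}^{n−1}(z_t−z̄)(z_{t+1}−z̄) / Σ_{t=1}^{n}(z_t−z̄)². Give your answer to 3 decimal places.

Mean z̄ = (76.1 + 66.7 + 64.5 + 65.5 + 64.7 + 58.9 + 68.0 + 59.5)/8 = 65.4875
Σ(z_t−z̄)(z_{t+1}−z̄) = (12.8677) + (-1.1973) + (-0.0123) + (-0.0098) + (5.1877) + (-16.5511) + (-15.0436) = -14.7589
Denominator Σ(z_t−z̄)² = 201.2488
r_1 = -14.7589 / 201.2488 = -0.073

-0.073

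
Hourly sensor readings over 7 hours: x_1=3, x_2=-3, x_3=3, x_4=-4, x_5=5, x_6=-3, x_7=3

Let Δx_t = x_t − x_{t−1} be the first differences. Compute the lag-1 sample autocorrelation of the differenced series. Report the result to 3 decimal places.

-0.864

First differences Δx: -6, 6, -7, 9, -8, 6
Mean of differences = 0.0000
Numerator Σ(Δx_t−Δx̄)(Δx_{t+1}−Δx̄) = -261.0000
Denominator Σ(Δx_t−Δx̄)² = 302.0000
r_1(Δx) = -261.0000 / 302.0000 = -0.864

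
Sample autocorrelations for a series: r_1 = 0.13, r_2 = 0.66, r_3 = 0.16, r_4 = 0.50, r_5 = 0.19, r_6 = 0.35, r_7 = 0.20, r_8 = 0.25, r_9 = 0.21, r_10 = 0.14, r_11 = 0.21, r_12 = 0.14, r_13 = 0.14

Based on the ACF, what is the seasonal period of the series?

The largest autocorrelation is r_2 = 0.66, with weaker echoes at lags 4 (0.50), 6 (0.35) and 8 (0.25); the remaining lags stay at or below 0.21.
The dominant spike at lag 2 indicates a seasonal period of 2.

2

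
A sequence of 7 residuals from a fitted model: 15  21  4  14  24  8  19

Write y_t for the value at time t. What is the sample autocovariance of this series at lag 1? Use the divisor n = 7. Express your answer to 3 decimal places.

Mean ȳ = (15 + 21 + 4 + 14 + 24 + 8 + 19)/7 = 15.0000
Deviations: 0.0000, 6.0000, -11.0000, -1.0000, 9.0000, -7.0000, 4.0000
Σ_{t=1}^{6}(y_t−ȳ)(y_{t+1}−ȳ) = -155.0000
γ_1 = -155.0000 / 7 = -22.143

-22.143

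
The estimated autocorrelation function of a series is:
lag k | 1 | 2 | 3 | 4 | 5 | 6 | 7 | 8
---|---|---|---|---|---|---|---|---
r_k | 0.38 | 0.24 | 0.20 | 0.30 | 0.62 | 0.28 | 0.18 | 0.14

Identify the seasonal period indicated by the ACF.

5

The largest autocorrelation is r_5 = 0.62; the remaining lags stay at or below 0.38. The elevated value at lag 1 (0.38), dropping to 0.24 at lag 2, reflects decaying short-term dependence rather than seasonality.
The dominant spike at lag 5 indicates a seasonal period of 5.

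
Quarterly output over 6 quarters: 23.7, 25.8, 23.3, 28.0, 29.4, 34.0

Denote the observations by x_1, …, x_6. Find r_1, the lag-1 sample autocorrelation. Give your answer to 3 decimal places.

Mean x̄ = (23.7 + 25.8 + 23.3 + 28.0 + 29.4 + 34.0)/6 = 27.3667
Σ(x_t−x̄)(x_{t+1}−x̄) = (5.7444) + (6.3711) + (-2.5756) + (1.2878) + (13.4878) = 24.3156
Denominator Σ(x_t−x̄)² = 80.9733
r_1 = 24.3156 / 80.9733 = 0.300

0.300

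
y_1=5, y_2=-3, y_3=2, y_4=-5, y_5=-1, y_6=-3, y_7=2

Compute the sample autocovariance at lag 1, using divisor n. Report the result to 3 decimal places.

-4.781

Mean ȳ = (5 − 3 + 2 − 5 − 1 − 3 + 2)/7 = -0.4286
Σ_{t=1}^{6}(y_t−ȳ)(y_{t+1}−ȳ) = -33.4694
γ_1 = -33.4694 / 7 = -4.781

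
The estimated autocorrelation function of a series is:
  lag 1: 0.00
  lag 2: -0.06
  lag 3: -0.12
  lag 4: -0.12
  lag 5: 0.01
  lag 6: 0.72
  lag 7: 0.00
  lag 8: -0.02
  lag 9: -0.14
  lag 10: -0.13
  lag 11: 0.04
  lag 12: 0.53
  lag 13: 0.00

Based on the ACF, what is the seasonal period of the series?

6

The largest autocorrelation is r_6 = 0.72, with a weaker echo at lag 12 (0.53); the remaining lags stay at or below 0.04.
The dominant spike at lag 6 indicates a seasonal period of 6.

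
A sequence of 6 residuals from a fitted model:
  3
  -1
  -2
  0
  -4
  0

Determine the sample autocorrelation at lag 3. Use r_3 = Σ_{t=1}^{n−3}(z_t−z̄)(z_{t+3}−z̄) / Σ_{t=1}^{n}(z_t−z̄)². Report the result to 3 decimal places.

0.098

Mean z̄ = (3 − 1 − 2 + 0 − 4 + 0)/6 = -0.6667
Deviations from mean: 3.6667, -0.3333, -1.3333, 0.6667, -3.3333, 0.6667
Σ(z_t−z̄)(z_{t+3}−z̄) = (2.4444) + (1.1111) + (-0.8889) = 2.6667
Denominator Σ(z_t−z̄)² = 27.3333
r_3 = 2.6667 / 27.3333 = 0.098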